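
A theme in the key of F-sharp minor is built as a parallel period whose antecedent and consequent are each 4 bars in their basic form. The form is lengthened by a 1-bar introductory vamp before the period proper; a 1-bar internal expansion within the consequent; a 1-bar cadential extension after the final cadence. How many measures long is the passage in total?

11 measures

Basic parallel period: 4 + 4 = 8 bars.
8 (basic form) + 1 (introduction) + 1 (internal expansion) + 1 (cadential extension) = 11.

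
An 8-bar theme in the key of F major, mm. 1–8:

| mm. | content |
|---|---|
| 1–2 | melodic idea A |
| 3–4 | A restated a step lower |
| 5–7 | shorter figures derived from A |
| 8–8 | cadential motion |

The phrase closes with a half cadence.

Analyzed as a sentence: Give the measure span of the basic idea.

measures 1–2

The presentation of a sentence is the basic idea (mm. 1–2) plus its repetition (mm. 3–4); the basic idea is therefore mm. 1–2.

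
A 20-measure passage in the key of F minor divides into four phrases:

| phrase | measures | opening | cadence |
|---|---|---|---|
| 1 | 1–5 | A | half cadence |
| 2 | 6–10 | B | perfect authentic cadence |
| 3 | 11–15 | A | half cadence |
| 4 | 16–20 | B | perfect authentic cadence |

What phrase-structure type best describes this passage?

repeated period

The cadence pattern HC–PAC–HC–PAC is weak–strong twice, and phrases 3–4 restate phrases 1–2: a period heard twice, not a double period (which would end weakly at phrase 2).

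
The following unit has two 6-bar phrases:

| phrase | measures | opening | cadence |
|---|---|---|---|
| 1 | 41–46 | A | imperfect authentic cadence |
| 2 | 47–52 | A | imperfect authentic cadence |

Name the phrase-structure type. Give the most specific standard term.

Both phrases have the same opening (A) and the same cadence (imperfect authentic cadence): the second is a restatement, not a consequent, so this is a repeated phrase rather than a period.

repeated phrase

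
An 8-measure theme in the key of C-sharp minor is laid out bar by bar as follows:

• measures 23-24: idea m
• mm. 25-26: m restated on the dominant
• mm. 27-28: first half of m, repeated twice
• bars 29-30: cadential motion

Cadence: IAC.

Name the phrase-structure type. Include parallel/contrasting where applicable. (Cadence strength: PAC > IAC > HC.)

Basic idea (bars 23-24) + its repetition (mm. 25–26) form the presentation; fragmentation and cadence (mm. 27-30) form the continuation — the 8-bar whole is a sentence.

sentence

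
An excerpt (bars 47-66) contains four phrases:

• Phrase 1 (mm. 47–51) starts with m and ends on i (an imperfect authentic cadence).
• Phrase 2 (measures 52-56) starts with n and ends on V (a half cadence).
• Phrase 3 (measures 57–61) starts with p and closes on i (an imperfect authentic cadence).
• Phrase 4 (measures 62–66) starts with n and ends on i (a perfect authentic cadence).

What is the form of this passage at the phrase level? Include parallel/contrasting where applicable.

contrasting double period

Four phrases in two halves: the first half (mm. 47–56) ends with a half cadence, the second (bars 57–66) with a perfect authentic cadence — a large antecedent–consequent pair, i.e. a double period.
Phrase 3 begins with different material from phrase 1, making it contrasting.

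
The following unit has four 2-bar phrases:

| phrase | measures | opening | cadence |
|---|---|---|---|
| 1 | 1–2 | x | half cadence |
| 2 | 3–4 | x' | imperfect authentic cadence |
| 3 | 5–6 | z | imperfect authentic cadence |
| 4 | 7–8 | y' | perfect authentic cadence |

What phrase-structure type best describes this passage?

Four phrases in two halves: the first half (mm. 1–4) ends with an imperfect authentic cadence, the second (mm. 5–8) with a perfect authentic cadence — a large antecedent–consequent pair, i.e. a double period.
Phrase 3 begins with different material from phrase 1, making it contrasting.

contrasting double period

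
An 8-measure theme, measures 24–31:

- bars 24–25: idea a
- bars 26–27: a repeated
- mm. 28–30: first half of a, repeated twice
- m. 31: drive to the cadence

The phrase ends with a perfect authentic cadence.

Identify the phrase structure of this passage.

Basic idea (bars 24–25) + its repetition (bars 26–27) form the presentation; fragmentation and cadence (mm. 28–31) form the continuation — the 8-bar whole is a sentence.

sentence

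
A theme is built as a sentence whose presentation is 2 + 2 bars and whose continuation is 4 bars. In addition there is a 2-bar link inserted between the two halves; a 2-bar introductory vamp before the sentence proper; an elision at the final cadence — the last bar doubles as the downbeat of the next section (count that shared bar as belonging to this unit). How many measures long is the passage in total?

Basic sentence: 2 + 2 + 4 = 8 bars.
8 (basic form) + 2 (link) + 2 (introduction) = 12.
The elision shares a bar with the next section but does not change this unit's count.

12 measures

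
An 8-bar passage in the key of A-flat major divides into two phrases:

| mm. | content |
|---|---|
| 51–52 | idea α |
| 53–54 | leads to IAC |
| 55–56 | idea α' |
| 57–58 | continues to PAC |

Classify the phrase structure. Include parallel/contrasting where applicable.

parallel period

Phrase 1 ends with an imperfect authentic cadence (weaker) and phrase 2 with a perfect authentic cadence (stronger): antecedent + consequent = a period.
The two phrases open with the same material (α / α'), so the period is parallel.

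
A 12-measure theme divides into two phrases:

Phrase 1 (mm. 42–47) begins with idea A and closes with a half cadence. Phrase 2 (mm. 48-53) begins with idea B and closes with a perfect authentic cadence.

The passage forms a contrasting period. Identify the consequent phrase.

phrase 2

The phrase ending with the weaker cadence (half cadence) is the antecedent; the one ending more conclusively (perfect authentic cadence) is the consequent. The consequent is phrase 2.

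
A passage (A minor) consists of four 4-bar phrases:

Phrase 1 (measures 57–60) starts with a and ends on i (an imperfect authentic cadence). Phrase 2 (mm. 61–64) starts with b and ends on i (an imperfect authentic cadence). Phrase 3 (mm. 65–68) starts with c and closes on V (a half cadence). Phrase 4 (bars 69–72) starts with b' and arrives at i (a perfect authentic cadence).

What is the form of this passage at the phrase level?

Four phrases in two halves: the first half (bars 57–64) ends with an imperfect authentic cadence, the second (mm. 65–72) with a perfect authentic cadence — a large antecedent–consequent pair, i.e. a double period.
Phrase 3 begins with different material from phrase 1, making it contrasting.

contrasting double period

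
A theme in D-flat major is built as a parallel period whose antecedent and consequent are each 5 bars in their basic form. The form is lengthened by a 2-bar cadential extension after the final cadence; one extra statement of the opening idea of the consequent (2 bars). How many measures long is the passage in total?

14 measures

Basic parallel period: 5 + 5 = 10 bars.
10 (basic form) + 2 (cadential extension) + 2 (extra statement) = 14.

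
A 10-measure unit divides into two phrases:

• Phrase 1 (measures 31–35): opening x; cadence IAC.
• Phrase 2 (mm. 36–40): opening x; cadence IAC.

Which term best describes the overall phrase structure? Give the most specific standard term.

Both phrases have the same opening (x) and the same cadence (imperfect authentic cadence): the second is a restatement, not a consequent, so this is a repeated phrase rather than a period.

repeated phrase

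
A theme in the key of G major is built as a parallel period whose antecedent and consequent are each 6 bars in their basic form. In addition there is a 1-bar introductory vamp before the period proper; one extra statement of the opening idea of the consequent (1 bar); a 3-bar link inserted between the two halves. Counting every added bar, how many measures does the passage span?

17 measures

Basic parallel period: 6 + 6 = 12 bars.
12 (basic form) + 1 (introduction) + 1 (extra statement) + 3 (link) = 17.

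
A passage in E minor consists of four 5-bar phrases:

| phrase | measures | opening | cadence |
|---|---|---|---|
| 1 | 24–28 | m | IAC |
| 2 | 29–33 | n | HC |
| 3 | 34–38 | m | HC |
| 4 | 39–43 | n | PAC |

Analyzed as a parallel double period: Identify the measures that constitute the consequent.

measures 34–43

In a double period the four phrases pair into a large antecedent (phrases 1–2, ending half cadence) and a large consequent (phrases 3–4, ending perfect authentic cadence). The consequent spans mm. 34–43.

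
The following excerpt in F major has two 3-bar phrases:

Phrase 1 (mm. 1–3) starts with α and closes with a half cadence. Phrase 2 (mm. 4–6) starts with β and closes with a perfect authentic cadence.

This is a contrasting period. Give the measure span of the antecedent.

The phrase ending with the weaker cadence (half cadence) is the antecedent; the one ending more conclusively (perfect authentic cadence) is the consequent. The antecedent is measures 1–3.

measures 1–3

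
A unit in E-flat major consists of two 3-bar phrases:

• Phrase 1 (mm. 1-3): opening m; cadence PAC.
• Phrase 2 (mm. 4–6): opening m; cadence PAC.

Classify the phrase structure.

Both phrases have the same opening (m) and the same cadence (perfect authentic cadence): the second is a restatement, not a consequent, so this is a repeated phrase rather than a period.

repeated phrase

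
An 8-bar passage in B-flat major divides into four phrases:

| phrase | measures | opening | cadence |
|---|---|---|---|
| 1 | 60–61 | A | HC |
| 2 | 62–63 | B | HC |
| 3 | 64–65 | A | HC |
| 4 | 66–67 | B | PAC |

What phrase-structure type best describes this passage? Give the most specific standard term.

parallel double period

Four phrases in two halves: the first half (mm. 60–63) ends with a half cadence, the second (bars 64–67) with a perfect authentic cadence — a large antecedent–consequent pair, i.e. a double period.
Phrase 3 begins with the same material as phrase 1, making it parallel.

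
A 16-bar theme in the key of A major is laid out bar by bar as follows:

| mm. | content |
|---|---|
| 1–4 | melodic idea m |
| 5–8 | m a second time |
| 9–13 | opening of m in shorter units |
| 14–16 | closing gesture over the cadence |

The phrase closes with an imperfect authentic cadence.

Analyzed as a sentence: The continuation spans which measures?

After the presentation (mm. 1–8), the continuation covers the fragmentation through the cadence: mm. 9–16.

measures 9–16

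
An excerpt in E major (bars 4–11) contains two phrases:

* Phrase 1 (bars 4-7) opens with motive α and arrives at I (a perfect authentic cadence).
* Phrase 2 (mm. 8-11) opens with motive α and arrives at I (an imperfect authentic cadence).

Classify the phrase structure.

The second phrase closes with an imperfect authentic cadence, which is not stronger than the first phrase's perfect authentic cadence; without a weak→strong cadential pair there is no antecedent–consequent relationship, so this is a phrase group rather than a period.

phrase group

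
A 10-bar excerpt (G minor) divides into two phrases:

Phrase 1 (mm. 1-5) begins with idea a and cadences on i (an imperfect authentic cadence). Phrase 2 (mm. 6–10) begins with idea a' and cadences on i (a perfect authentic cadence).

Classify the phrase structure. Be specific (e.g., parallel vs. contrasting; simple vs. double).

parallel period

Phrase 1 ends with an imperfect authentic cadence (weaker) and phrase 2 with a perfect authentic cadence (stronger): antecedent + consequent = a period.
The two phrases open with the same material (a / a'), so the period is parallel.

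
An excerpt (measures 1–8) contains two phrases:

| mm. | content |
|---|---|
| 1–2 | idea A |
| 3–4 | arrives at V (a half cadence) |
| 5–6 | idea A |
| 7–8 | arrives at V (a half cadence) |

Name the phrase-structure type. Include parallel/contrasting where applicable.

Both phrases have the same opening (A) and the same cadence (half cadence): the second is a restatement, not a consequent, so this is a repeated phrase rather than a period.

repeated phrase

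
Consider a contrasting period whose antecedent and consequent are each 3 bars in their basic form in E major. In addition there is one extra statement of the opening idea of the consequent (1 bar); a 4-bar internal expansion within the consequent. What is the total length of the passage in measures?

11 measures

Basic contrasting period: 3 + 3 = 6 bars.
6 (basic form) + 1 (extra statement) + 4 (internal expansion) = 11.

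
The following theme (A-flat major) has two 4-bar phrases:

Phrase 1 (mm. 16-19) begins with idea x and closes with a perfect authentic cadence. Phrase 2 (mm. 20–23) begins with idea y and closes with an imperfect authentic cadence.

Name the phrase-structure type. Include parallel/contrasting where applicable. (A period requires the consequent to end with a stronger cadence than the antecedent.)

phrase group

The second phrase closes with an imperfect authentic cadence, which is not stronger than the first phrase's perfect authentic cadence; without a weak→strong cadential pair there is no antecedent–consequent relationship, so this is a phrase group rather than a period.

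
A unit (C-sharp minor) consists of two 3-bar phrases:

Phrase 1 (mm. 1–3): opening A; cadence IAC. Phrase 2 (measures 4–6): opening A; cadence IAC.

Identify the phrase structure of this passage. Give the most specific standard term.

Both phrases have the same opening (A) and the same cadence (imperfect authentic cadence): the second is a restatement, not a consequent, so this is a repeated phrase rather than a period.

repeated phrase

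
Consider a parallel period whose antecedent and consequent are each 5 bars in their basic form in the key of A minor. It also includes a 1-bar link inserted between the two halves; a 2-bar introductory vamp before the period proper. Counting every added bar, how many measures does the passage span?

13 measures

Basic parallel period: 5 + 5 = 10 bars.
10 (basic form) + 1 (link) + 2 (introduction) = 13.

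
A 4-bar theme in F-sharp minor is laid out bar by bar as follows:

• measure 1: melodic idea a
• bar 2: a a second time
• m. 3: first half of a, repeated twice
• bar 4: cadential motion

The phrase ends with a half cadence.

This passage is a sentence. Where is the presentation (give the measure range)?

The presentation of a sentence is the basic idea (m. 1) plus its repetition (m. 2); the presentation is therefore mm. 1–2.

measures 1–2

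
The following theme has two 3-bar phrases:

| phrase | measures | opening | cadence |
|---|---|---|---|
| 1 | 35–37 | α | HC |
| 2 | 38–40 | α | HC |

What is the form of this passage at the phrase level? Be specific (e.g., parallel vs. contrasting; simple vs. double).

repeated phrase

Both phrases have the same opening (α) and the same cadence (half cadence): the second is a restatement, not a consequent, so this is a repeated phrase rather than a period.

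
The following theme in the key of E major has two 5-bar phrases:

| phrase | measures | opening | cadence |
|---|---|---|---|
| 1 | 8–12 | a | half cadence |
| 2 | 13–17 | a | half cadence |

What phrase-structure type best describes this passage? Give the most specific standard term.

Both phrases have the same opening (a) and the same cadence (half cadence): the second is a restatement, not a consequent, so this is a repeated phrase rather than a period.

repeated phrase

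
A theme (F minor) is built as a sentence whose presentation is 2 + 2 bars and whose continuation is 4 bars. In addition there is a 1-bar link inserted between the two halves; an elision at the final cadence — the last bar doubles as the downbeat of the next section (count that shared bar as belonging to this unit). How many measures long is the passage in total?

Basic sentence: 2 + 2 + 4 = 8 bars.
8 (basic form) + 1 (link) = 9.
The elision shares a bar with the next section but does not change this unit's count.

9 measures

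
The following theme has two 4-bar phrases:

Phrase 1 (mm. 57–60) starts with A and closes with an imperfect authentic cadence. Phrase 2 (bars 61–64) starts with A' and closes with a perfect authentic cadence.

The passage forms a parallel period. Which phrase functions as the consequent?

phrase 2

The phrase ending with the weaker cadence (imperfect authentic cadence) is the antecedent; the one ending more conclusively (perfect authentic cadence) is the consequent. The consequent is phrase 2.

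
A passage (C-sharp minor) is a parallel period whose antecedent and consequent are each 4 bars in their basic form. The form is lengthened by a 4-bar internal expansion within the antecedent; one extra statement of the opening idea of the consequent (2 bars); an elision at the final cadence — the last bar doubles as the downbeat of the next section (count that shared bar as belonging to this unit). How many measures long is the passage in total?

Basic parallel period: 4 + 4 = 8 bars.
8 (basic form) + 4 (internal expansion) + 2 (extra statement) = 14.
The elision shares a bar with the next section but does not change this unit's count.

14 measures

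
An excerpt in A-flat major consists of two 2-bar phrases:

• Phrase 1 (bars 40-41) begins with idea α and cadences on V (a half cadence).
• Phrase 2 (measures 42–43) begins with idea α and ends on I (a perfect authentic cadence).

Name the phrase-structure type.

parallel period

Phrase 1 ends with a half cadence (weaker) and phrase 2 with a perfect authentic cadence (stronger): antecedent + consequent = a period.
The two phrases open with the same material (α / α), so the period is parallel.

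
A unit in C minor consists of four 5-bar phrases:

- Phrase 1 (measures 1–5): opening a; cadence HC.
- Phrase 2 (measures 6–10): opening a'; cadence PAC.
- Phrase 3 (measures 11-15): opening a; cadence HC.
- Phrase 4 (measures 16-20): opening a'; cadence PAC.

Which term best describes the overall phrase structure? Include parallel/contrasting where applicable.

repeated period

The cadence pattern HC–PAC–HC–PAC is weak–strong twice, and phrases 3–4 restate phrases 1–2: a period heard twice, not a double period (which would end weakly at phrase 2).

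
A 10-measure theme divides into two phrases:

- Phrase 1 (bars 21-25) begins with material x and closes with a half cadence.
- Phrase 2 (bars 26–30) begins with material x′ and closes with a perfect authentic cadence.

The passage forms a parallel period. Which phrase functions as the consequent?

phrase 2

The phrase ending with the weaker cadence (half cadence) is the antecedent; the one ending more conclusively (perfect authentic cadence) is the consequent. The consequent is phrase 2.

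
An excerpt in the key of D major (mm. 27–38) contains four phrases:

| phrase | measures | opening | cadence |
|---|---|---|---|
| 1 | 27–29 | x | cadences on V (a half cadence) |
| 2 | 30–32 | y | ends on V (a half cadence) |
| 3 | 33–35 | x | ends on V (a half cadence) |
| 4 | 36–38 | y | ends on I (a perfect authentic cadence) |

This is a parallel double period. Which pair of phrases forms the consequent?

In a double period the first pair of phrases (ending half cadence) is the large antecedent and the second pair (ending perfect authentic cadence) is the large consequent; the consequent is phrases 3 and 4.

phrases 3 and 4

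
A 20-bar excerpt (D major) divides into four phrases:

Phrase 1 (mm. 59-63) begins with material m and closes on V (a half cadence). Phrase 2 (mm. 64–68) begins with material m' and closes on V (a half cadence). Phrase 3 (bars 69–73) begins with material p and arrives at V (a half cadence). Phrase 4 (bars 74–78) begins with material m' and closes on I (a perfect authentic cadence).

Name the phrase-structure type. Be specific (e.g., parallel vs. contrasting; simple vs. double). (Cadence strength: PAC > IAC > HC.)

Four phrases in two halves: the first half (mm. 59-68) ends with a half cadence, the second (measures 69-78) with a perfect authentic cadence — a large antecedent–consequent pair, i.e. a double period.
Phrase 3 begins with different material from phrase 1, making it contrasting.

contrasting double period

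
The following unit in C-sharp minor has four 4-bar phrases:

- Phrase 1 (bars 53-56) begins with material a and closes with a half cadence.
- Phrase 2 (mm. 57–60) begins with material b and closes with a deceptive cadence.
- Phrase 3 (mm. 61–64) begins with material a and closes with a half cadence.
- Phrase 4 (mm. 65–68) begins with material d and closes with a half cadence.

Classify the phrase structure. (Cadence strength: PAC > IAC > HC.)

Phrase 4 ends with a half cadence, no stronger than phrase 2's deceptive cadence, so the four phrases do not form a double period; nor do phrases 3–4 duplicate 1–2, so it is not a repeated period. With no phrase reaching a conclusive cadence, the passage is a phrase group.

phrase group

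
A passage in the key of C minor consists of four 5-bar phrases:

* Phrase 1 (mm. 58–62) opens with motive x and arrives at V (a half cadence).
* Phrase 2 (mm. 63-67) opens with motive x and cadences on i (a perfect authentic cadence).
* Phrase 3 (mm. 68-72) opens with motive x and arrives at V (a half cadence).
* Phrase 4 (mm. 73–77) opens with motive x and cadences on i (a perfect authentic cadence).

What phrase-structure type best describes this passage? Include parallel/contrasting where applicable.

The cadence pattern HC–PAC–HC–PAC is weak–strong twice, and phrases 3–4 restate phrases 1–2: a period heard twice, not a double period (which would end weakly at phrase 2).

repeated period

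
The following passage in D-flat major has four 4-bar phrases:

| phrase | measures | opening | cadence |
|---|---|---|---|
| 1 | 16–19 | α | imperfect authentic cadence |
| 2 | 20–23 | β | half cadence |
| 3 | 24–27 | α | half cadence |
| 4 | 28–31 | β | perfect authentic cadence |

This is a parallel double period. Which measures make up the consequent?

In a double period the first pair of phrases (ending half cadence) is the large antecedent and the second pair (ending perfect authentic cadence) is the large consequent; the consequent is measures 24–31.

measures 24–31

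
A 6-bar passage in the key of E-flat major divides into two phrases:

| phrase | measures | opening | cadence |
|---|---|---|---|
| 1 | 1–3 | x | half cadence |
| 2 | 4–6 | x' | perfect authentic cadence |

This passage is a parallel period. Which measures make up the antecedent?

The antecedent is the phrase ending with the weaker cadence (half cadence, phrase 1) and the consequent the one ending more conclusively (perfect authentic cadence, phrase 2); the antecedent is measures 1–3.

measures 1–3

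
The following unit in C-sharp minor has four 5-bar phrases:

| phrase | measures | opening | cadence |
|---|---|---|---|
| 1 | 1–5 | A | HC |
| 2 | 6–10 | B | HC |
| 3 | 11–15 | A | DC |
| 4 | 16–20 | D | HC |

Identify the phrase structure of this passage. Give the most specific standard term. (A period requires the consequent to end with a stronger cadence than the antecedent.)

Phrase 4 ends with a half cadence, no stronger than phrase 2's half cadence, so the four phrases do not form a double period; nor do phrases 3–4 duplicate 1–2, so it is not a repeated period. With no phrase reaching a conclusive cadence, the passage is a phrase group.

phrase group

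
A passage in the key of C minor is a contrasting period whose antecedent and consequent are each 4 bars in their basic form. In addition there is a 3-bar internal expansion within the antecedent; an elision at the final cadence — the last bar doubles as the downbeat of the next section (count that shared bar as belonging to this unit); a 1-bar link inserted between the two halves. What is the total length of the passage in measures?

Basic contrasting period: 4 + 4 = 8 bars.
8 (basic form) + 3 (internal expansion) + 1 (link) = 12.
The elision shares a bar with the next section but does not change this unit's count.

12 measures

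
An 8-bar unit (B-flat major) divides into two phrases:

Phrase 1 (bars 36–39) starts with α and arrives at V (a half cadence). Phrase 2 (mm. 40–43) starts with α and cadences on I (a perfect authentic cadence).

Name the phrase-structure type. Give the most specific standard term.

Phrase 1 ends with a half cadence (weaker) and phrase 2 with a perfect authentic cadence (stronger): antecedent + consequent = a period.
The two phrases open with the same material (α / α), so the period is parallel.

parallel period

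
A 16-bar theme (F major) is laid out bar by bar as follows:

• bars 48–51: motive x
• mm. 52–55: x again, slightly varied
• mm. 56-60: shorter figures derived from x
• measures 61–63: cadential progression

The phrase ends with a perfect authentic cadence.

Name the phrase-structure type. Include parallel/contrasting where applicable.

Basic idea (bars 48–51) + its repetition (bars 52–55) form the presentation; fragmentation and cadence (mm. 56–63) form the continuation — the 16-bar whole is a sentence.

sentence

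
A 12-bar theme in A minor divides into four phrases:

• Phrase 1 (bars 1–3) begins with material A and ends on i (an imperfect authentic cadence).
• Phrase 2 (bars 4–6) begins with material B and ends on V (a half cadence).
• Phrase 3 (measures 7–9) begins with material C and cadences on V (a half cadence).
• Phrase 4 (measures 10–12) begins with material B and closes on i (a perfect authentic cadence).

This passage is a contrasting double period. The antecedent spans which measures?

In a double period the four phrases pair into a large antecedent (phrases 1–2, ending half cadence) and a large consequent (phrases 3–4, ending perfect authentic cadence). The antecedent spans measures 1–6.

measures 1–6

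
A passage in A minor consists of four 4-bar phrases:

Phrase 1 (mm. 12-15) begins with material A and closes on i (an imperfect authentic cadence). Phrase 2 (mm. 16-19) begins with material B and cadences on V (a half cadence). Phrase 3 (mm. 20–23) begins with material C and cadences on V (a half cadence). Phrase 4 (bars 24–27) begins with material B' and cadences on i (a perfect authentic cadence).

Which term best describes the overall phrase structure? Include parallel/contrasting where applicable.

contrasting double period

Four phrases in two halves: the first half (bars 12-19) ends with a half cadence, the second (mm. 20-27) with a perfect authentic cadence — a large antecedent–consequent pair, i.e. a double period.
Phrase 3 begins with different material from phrase 1, making it contrasting.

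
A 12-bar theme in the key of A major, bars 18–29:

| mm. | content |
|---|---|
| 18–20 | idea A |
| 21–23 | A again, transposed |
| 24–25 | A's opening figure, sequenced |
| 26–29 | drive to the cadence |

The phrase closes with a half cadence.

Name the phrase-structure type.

Basic idea (mm. 18-20) + its repetition (bars 21–23) form the presentation; fragmentation and cadence (measures 24–29) form the continuation — the 12-bar whole is a sentence.

sentence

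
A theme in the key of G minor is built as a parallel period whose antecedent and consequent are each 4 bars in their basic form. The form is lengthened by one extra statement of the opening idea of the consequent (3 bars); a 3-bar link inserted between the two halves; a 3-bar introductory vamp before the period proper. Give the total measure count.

Basic parallel period: 4 + 4 = 8 bars.
8 (basic form) + 3 (extra statement) + 3 (link) + 3 (introduction) = 17.

17 measures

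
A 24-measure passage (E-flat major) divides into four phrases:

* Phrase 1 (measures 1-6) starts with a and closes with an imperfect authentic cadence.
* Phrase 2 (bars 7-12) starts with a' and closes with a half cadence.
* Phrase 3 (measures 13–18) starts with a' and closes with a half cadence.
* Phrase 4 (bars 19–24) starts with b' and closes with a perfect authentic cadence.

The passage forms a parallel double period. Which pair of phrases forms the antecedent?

In a double period the first pair of phrases (ending half cadence) is the large antecedent and the second pair (ending perfect authentic cadence) is the large consequent; the antecedent is phrases 1 and 2.

phrases 1 and 2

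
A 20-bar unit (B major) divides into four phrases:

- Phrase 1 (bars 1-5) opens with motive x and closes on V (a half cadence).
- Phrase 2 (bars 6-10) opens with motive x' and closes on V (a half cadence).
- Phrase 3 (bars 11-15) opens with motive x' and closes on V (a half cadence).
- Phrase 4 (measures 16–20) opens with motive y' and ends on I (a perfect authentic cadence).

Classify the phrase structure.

parallel double period

Four phrases in two halves: the first half (measures 1–10) ends with a half cadence, the second (bars 11-20) with a perfect authentic cadence — a large antecedent–consequent pair, i.e. a double period.
Phrase 3 begins with the same material as phrase 1, making it parallel.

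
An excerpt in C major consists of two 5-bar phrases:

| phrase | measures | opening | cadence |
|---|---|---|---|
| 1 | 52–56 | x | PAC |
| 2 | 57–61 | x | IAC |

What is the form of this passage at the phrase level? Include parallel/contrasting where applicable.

phrase group

The second phrase closes with an imperfect authentic cadence, which is not stronger than the first phrase's perfect authentic cadence; without a weak→strong cadential pair there is no antecedent–consequent relationship, so this is a phrase group rather than a period.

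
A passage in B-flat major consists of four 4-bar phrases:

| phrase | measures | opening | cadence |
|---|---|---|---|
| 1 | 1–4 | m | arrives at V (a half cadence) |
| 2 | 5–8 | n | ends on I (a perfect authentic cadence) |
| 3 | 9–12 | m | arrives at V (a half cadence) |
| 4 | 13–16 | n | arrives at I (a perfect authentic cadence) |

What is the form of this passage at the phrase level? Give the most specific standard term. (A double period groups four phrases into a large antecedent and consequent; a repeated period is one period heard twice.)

repeated period

The cadence pattern HC–PAC–HC–PAC is weak–strong twice, and phrases 3–4 restate phrases 1–2: a period heard twice, not a double period (which would end weakly at phrase 2).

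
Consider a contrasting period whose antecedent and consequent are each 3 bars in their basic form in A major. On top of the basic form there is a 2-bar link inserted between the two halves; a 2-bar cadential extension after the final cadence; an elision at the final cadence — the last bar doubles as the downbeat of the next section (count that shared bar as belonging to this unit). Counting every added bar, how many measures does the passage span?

Basic contrasting period: 3 + 3 = 6 bars.
6 (basic form) + 2 (link) + 2 (cadential extension) = 10.
The elision shares a bar with the next section but does not change this unit's count.

10 measures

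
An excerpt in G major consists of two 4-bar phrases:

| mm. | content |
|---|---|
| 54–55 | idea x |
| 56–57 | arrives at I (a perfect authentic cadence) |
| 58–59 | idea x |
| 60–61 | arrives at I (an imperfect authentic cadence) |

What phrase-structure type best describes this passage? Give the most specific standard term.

The second phrase closes with an imperfect authentic cadence, which is not stronger than the first phrase's perfect authentic cadence; without a weak→strong cadential pair there is no antecedent–consequent relationship, so this is a phrase group rather than a period.

phrase group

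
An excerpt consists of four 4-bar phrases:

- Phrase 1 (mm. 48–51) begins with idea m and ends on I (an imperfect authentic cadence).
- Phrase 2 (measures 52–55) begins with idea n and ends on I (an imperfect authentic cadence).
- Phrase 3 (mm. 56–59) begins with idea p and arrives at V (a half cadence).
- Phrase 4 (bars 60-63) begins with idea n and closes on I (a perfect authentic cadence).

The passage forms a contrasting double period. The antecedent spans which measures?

In a double period the four phrases pair into a large antecedent (phrases 1–2, ending imperfect authentic cadence) and a large consequent (phrases 3–4, ending perfect authentic cadence). The antecedent spans mm. 48-55.

measures 48–55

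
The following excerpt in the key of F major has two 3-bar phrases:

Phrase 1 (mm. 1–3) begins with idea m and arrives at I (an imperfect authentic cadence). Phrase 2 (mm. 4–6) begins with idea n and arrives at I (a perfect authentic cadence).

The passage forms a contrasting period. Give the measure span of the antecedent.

measures 1–3

The phrase ending with the weaker cadence (imperfect authentic cadence) is the antecedent; the one ending more conclusively (perfect authentic cadence) is the consequent. The antecedent is measures 1–3.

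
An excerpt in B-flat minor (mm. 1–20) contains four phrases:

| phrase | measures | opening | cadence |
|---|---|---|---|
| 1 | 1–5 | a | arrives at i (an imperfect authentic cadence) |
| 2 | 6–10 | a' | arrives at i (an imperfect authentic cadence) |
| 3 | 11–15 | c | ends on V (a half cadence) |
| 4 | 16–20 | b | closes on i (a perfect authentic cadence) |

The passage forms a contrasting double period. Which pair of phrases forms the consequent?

phrases 3 and 4

In a double period the first pair of phrases (ending imperfect authentic cadence) is the large antecedent and the second pair (ending perfect authentic cadence) is the large consequent; the consequent is phrases 3 and 4.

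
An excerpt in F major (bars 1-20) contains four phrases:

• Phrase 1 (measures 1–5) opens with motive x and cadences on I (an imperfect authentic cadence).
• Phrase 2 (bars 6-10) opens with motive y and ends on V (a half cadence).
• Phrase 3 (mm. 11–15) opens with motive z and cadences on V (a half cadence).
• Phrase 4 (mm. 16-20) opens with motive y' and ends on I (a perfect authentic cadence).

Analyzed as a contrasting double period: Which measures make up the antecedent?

In a double period the four phrases pair into a large antecedent (phrases 1–2, ending half cadence) and a large consequent (phrases 3–4, ending perfect authentic cadence). The antecedent spans mm. 1-10.

measures 1–10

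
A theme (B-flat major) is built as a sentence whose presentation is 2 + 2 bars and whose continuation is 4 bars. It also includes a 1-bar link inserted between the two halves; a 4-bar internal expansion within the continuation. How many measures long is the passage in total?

Basic sentence: 2 + 2 + 4 = 8 bars.
8 (basic form) + 1 (link) + 4 (internal expansion) = 13.

13 measures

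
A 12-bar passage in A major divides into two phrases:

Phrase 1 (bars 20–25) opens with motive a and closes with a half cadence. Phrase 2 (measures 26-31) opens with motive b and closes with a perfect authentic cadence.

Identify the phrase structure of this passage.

Phrase 1 ends with a half cadence (weaker) and phrase 2 with a perfect authentic cadence (stronger): antecedent + consequent = a period.
The two phrases open with different material (a / b), so the period is contrasting.

contrasting period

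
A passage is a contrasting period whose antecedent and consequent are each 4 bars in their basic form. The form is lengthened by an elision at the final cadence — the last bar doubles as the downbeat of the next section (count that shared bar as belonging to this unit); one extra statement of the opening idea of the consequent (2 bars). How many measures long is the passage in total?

10 measures

Basic contrasting period: 4 + 4 = 8 bars.
8 (basic form) + 2 (extra statement) = 10.
The elision shares a bar with the next section but does not change this unit's count.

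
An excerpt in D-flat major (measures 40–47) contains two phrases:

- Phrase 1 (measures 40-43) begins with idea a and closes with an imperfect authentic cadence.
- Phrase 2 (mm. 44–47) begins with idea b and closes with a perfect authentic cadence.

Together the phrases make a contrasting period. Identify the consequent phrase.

phrase 2

The phrase ending with the weaker cadence (imperfect authentic cadence) is the antecedent; the one ending more conclusively (perfect authentic cadence) is the consequent. The consequent is phrase 2.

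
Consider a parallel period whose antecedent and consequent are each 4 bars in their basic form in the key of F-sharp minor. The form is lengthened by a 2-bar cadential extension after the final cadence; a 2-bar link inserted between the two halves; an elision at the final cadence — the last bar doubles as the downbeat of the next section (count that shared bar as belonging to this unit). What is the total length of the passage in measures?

12 measures

Basic parallel period: 4 + 4 = 8 bars.
8 (basic form) + 2 (cadential extension) + 2 (link) = 12.
The elision shares a bar with the next section but does not change this unit's count.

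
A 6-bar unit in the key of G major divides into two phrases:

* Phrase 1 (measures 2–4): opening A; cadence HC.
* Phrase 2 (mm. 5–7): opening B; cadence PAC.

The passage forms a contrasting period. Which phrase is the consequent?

The phrase ending with the weaker cadence (half cadence) is the antecedent; the one ending more conclusively (perfect authentic cadence) is the consequent. The consequent is phrase 2.

phrase 2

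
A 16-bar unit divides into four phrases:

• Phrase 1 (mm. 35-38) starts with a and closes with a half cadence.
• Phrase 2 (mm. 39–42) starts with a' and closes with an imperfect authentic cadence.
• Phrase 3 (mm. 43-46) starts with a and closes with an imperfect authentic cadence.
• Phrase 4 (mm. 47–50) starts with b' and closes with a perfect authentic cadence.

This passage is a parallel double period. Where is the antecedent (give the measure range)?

measures 35–42

In a double period the four phrases pair into a large antecedent (phrases 1–2, ending imperfect authentic cadence) and a large consequent (phrases 3–4, ending perfect authentic cadence). The antecedent spans mm. 35–42.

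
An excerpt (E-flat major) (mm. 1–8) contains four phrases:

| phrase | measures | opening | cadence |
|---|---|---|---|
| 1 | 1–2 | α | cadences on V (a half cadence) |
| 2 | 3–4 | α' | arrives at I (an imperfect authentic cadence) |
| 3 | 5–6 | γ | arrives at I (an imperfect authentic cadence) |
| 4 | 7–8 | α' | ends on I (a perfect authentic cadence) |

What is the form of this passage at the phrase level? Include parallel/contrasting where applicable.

contrasting double period

Four phrases in two halves: the first half (measures 1–4) ends with an imperfect authentic cadence, the second (mm. 5–8) with a perfect authentic cadence — a large antecedent–consequent pair, i.e. a double period.
Phrase 3 begins with different material from phrase 1, making it contrasting.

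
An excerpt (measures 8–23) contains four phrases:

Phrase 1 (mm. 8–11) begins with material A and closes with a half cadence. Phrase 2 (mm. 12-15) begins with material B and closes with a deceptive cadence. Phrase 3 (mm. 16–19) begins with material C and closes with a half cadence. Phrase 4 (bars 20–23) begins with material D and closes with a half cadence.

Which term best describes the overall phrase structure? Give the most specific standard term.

Phrase 4 ends with a half cadence, no stronger than phrase 2's deceptive cadence, so the four phrases do not form a double period; nor do phrases 3–4 duplicate 1–2, so it is not a repeated period. With no phrase reaching a conclusive cadence, the passage is a phrase group.

phrase group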